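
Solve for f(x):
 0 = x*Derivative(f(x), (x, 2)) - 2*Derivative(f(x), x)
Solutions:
 f(x) = C1 + C2*x^3


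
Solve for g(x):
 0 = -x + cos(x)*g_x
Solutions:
 g(x) = C1 + Integral(x/cos(x), x)


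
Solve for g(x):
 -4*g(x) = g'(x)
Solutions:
 g(x) = C1*exp(-4*x)


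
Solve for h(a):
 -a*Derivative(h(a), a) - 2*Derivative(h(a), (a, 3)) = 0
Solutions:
 h(a) = C1 + Integral(C2*airyai(-2^(2/3)*a/2) + C3*airybi(-2^(2/3)*a/2), a)


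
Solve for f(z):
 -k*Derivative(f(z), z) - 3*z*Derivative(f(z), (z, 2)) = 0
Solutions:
 f(z) = C1 + z^(1 - re(k)/3)*(C2*sin(log(z)*Abs(im(k))/3) + C3*cos(log(z)*im(k)/3))


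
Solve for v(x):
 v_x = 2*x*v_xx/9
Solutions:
 v(x) = C1 + C2*x^(11/2)


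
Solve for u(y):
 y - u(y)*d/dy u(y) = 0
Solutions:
 u(y) = -sqrt(C1 + y^2)
 u(y) = sqrt(C1 + y^2)


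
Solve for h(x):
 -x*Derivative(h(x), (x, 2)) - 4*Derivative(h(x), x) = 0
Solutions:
 h(x) = C1 + C2/x^3


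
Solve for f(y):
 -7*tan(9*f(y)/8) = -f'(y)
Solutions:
 f(y) = -8*asin(C1*exp(63*y/8))/9 + 8*pi/9
 f(y) = 8*asin(C1*exp(63*y/8))/9


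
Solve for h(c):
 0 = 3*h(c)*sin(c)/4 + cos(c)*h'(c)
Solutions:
 h(c) = C1*cos(c)^(3/4)


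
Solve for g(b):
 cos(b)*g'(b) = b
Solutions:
 g(b) = C1 + Integral(b/cos(b), b)


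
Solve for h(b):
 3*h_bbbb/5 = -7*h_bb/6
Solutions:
 h(b) = C1 + C2*b + C3*sin(sqrt(70)*b/6) + C4*cos(sqrt(70)*b/6)


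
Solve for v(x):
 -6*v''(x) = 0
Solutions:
 v(x) = C1 + C2*x


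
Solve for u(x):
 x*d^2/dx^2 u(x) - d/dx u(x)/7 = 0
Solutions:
 u(x) = C1 + C2*x^(8/7)


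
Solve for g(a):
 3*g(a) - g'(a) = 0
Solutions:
 g(a) = C1*exp(3*a)


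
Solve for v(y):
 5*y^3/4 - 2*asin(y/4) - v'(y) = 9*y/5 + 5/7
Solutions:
 v(y) = C1 + 5*y^4/16 - 9*y^2/10 - 2*y*asin(y/4) - 5*y/7 - 2*sqrt(16 - y^2)


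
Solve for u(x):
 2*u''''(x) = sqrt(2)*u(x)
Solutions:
 u(x) = C1*exp(-2^(7/8)*x/2) + C2*exp(2^(7/8)*x/2) + C3*sin(2^(7/8)*x/2) + C4*cos(2^(7/8)*x/2)


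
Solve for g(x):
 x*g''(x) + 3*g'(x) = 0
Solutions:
 g(x) = C1 + C2/x^2


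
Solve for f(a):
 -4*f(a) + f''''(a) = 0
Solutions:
 f(a) = C1*exp(-sqrt(2)*a) + C2*exp(sqrt(2)*a) + C3*sin(sqrt(2)*a) + C4*cos(sqrt(2)*a)


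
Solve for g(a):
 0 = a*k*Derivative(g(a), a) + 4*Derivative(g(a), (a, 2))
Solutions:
 g(a) = Piecewise((-sqrt(2)*sqrt(pi)*C1*erf(sqrt(2)*a*sqrt(k)/4)/sqrt(k) - C2, (k > 0) | (k < 0)), (-C1*a - C2, True))


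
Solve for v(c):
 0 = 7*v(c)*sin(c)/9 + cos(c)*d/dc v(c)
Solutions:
 v(c) = C1*cos(c)^(7/9)


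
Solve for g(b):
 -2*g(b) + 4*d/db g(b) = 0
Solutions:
 g(b) = C1*exp(b/2)


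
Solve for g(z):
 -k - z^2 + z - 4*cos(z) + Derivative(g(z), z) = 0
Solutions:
 g(z) = C1 + k*z + z^3/3 - z^2/2 + 4*sin(z)


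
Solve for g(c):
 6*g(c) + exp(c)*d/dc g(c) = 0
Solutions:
 g(c) = C1*exp(6*exp(-c))


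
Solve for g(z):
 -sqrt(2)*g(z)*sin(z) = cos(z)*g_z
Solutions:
 g(z) = C1*cos(z)^(sqrt(2))


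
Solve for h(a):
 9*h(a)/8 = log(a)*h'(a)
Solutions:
 h(a) = C1*exp(9*li(a)/8)


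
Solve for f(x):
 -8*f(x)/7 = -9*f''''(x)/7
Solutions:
 f(x) = C1*exp(-2^(3/4)*sqrt(3)*x/3) + C2*exp(2^(3/4)*sqrt(3)*x/3) + C3*sin(2^(3/4)*sqrt(3)*x/3) + C4*cos(2^(3/4)*sqrt(3)*x/3)


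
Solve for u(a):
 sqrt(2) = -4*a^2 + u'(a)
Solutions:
 u(a) = C1 + 4*a^3/3 + sqrt(2)*a


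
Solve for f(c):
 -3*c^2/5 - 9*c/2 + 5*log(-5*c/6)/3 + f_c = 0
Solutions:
 f(c) = C1 + c^3/5 + 9*c^2/4 - 5*c*log(-c)/3 + 5*c*(-log(5) + 1 + log(6))/3


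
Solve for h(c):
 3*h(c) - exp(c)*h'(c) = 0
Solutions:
 h(c) = C1*exp(-3*exp(-c))


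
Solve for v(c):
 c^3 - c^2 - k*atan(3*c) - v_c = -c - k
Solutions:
 v(c) = C1 + c^4/4 - c^3/3 + c^2/2 + c*k - k*(c*atan(3*c) - log(9*c^2 + 1)/6)


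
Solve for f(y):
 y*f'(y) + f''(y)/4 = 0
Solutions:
 f(y) = C1 + C2*erf(sqrt(2)*y)


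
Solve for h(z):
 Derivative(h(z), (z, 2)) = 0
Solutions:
 h(z) = C1 + C2*z


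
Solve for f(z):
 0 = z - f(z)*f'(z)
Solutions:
 f(z) = -sqrt(C1 + z^2)
 f(z) = sqrt(C1 + z^2)


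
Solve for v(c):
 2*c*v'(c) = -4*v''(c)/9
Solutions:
 v(c) = C1 + C2*erf(3*c/2)


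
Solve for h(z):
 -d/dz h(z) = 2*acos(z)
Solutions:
 h(z) = C1 - 2*z*acos(z) + 2*sqrt(1 - z^2)


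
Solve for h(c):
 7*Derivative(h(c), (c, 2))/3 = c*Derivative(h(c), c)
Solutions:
 h(c) = C1 + C2*erfi(sqrt(42)*c/14)


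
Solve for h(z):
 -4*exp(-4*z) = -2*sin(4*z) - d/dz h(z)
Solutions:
 h(z) = C1 + cos(4*z)/2 - exp(-4*z)


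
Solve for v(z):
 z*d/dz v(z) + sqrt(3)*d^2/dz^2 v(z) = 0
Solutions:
 v(z) = C1 + C2*erf(sqrt(2)*3^(3/4)*z/6)


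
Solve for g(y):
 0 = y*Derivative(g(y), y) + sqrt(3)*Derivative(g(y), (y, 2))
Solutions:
 g(y) = C1 + C2*erf(sqrt(2)*3^(3/4)*y/6)


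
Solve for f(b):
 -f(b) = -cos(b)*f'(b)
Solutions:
 f(b) = C1*sqrt(sin(b) + 1)/sqrt(sin(b) - 1)


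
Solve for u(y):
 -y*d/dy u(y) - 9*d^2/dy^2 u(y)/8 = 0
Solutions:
 u(y) = C1 + C2*erf(2*y/3)


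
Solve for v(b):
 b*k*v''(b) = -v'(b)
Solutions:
 v(b) = C1 + b^(((re(k) - 1)*re(k) + im(k)^2)/(re(k)^2 + im(k)^2))*(C2*sin(log(b)*Abs(im(k))/(re(k)^2 + im(k)^2)) + C3*cos(log(b)*im(k)/(re(k)^2 + im(k)^2)))


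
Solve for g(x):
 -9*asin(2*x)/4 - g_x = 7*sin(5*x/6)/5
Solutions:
 g(x) = C1 - 9*x*asin(2*x)/4 - 9*sqrt(1 - 4*x^2)/8 + 42*cos(5*x/6)/25


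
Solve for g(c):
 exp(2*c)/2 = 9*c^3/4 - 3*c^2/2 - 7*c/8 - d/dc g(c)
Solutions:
 g(c) = C1 + 9*c^4/16 - c^3/2 - 7*c^2/16 - exp(2*c)/4


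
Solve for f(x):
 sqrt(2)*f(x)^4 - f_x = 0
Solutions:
 f(x) = (-1/(C1 + 3*sqrt(2)*x))^(1/3)
 f(x) = (-1/(C1 + sqrt(2)*x))^(1/3)*(-3^(2/3) - 3*3^(1/6)*I)/6
 f(x) = (-1/(C1 + sqrt(2)*x))^(1/3)*(-3^(2/3) + 3*3^(1/6)*I)/6


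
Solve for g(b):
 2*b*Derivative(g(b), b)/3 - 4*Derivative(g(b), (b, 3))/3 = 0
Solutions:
 g(b) = C1 + Integral(C2*airyai(2^(2/3)*b/2) + C3*airybi(2^(2/3)*b/2), b)


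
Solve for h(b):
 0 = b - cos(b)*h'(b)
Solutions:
 h(b) = C1 + Integral(b/cos(b), b)


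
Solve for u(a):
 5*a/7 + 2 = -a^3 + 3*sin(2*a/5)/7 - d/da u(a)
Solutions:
 u(a) = C1 - a^4/4 - 5*a^2/14 - 2*a - 15*cos(2*a/5)/14


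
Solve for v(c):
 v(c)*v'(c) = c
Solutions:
 v(c) = -sqrt(C1 + c^2)
 v(c) = sqrt(C1 + c^2)


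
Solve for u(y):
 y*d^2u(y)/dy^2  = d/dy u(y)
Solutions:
 u(y) = C1 + C2*y^2


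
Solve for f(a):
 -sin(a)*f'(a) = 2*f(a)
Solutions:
 f(a) = C1*(cos(a) + 1)/(cos(a) - 1)


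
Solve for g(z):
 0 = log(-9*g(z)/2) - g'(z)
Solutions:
 -Integral(1/(log(-_y) - log(2) + 2*log(3)), (_y, g(z))) = C1 - z


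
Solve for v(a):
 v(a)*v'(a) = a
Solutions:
 v(a) = -sqrt(C1 + a^2)
 v(a) = sqrt(C1 + a^2)


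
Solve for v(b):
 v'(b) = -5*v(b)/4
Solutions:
 v(b) = C1*exp(-5*b/4)


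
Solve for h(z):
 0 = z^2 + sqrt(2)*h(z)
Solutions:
 h(z) = -sqrt(2)*z^2/2


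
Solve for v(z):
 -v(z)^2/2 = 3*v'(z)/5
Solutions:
 v(z) = 6/(C1 + 5*z)


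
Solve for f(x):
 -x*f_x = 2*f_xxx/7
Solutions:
 f(x) = C1 + Integral(C2*airyai(-2^(2/3)*7^(1/3)*x/2) + C3*airybi(-2^(2/3)*7^(1/3)*x/2), x)


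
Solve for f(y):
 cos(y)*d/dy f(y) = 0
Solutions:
 f(y) = C1


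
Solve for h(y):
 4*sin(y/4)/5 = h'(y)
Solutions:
 h(y) = C1 - 16*cos(y/4)/5


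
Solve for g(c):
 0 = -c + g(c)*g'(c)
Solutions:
 g(c) = -sqrt(C1 + c^2)
 g(c) = sqrt(C1 + c^2)


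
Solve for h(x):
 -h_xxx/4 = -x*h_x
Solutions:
 h(x) = C1 + Integral(C2*airyai(2^(2/3)*x) + C3*airybi(2^(2/3)*x), x)


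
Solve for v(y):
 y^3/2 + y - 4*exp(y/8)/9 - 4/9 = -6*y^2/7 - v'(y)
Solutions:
 v(y) = C1 - y^4/8 - 2*y^3/7 - y^2/2 + 4*y/9 + 32*exp(y/8)/9


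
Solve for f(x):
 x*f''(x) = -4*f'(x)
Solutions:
 f(x) = C1 + C2/x^3


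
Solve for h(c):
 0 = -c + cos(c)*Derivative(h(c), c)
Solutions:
 h(c) = C1 + Integral(c/cos(c), c)


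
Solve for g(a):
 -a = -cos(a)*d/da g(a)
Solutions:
 g(a) = C1 + Integral(a/cos(a), a)


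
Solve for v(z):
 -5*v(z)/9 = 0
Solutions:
 v(z) = 0


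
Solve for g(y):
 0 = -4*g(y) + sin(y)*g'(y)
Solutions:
 g(y) = C1*(cos(y)^2 - 2*cos(y) + 1)/(cos(y)^2 + 2*cos(y) + 1)


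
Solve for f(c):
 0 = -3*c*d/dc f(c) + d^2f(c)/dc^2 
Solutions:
 f(c) = C1 + C2*erfi(sqrt(6)*c/2)


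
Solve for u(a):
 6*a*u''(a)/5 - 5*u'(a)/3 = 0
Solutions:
 u(a) = C1 + C2*a^(43/18)


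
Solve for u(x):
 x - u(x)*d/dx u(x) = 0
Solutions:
 u(x) = -sqrt(C1 + x^2)
 u(x) = sqrt(C1 + x^2)


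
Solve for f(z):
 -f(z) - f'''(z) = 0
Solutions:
 f(z) = C3*exp(-z) + (C1*sin(sqrt(3)*z/2) + C2*cos(sqrt(3)*z/2))*exp(z/2)


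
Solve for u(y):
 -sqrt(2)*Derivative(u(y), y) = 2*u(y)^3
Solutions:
 u(y) = -sqrt(2)*sqrt(-1/(C1 - sqrt(2)*y))/2
 u(y) = sqrt(2)*sqrt(-1/(C1 - sqrt(2)*y))/2


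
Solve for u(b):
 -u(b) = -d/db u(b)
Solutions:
 u(b) = C1*exp(b)


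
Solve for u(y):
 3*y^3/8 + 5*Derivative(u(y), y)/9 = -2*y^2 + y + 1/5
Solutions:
 u(y) = C1 - 27*y^4/160 - 6*y^3/5 + 9*y^2/10 + 9*y/25


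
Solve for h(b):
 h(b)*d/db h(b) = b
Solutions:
 h(b) = -sqrt(C1 + b^2)
 h(b) = sqrt(C1 + b^2)


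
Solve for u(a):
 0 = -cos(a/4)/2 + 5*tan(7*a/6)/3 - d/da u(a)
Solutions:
 u(a) = C1 - 10*log(cos(7*a/6))/7 - 2*sin(a/4)


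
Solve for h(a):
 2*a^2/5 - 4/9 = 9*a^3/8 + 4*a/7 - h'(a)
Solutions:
 h(a) = C1 + 9*a^4/32 - 2*a^3/15 + 2*a^2/7 + 4*a/9


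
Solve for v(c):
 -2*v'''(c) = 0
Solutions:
 v(c) = C1 + C2*c + C3*c^2


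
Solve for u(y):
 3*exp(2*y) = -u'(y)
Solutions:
 u(y) = C1 - 3*exp(2*y)/2


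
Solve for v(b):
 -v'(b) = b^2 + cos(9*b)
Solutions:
 v(b) = C1 - b^3/3 - sin(9*b)/9


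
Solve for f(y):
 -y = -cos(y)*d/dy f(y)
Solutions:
 f(y) = C1 + Integral(y/cos(y), y)


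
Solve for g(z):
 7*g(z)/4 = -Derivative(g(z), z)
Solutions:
 g(z) = C1*exp(-7*z/4)


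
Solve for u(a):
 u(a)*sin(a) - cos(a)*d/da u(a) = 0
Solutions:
 u(a) = C1/cos(a)


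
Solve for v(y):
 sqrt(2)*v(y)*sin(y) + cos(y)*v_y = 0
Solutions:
 v(y) = C1*cos(y)^(sqrt(2))


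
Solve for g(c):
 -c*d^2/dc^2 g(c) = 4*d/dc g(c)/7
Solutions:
 g(c) = C1 + C2*c^(3/7)


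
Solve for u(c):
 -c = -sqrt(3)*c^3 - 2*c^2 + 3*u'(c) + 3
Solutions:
 u(c) = C1 + sqrt(3)*c^4/12 + 2*c^3/9 - c^2/6 - c


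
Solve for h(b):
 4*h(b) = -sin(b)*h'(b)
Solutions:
 h(b) = C1*(cos(b)^2 + 2*cos(b) + 1)/(cos(b)^2 - 2*cos(b) + 1)


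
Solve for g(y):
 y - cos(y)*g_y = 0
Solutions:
 g(y) = C1 + Integral(y/cos(y), y)


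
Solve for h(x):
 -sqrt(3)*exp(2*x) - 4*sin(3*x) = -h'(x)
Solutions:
 h(x) = C1 + sqrt(3)*exp(2*x)/2 - 4*cos(3*x)/3


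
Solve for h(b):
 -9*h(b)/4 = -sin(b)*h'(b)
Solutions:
 h(b) = C1*(cos(b) - 1)^(9/8)/(cos(b) + 1)^(9/8)


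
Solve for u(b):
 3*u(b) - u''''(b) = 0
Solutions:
 u(b) = C1*exp(-3^(1/4)*b) + C2*exp(3^(1/4)*b) + C3*sin(3^(1/4)*b) + C4*cos(3^(1/4)*b)


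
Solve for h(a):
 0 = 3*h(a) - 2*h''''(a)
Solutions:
 h(a) = C1*exp(-2^(3/4)*3^(1/4)*a/2) + C2*exp(2^(3/4)*3^(1/4)*a/2) + C3*sin(2^(3/4)*3^(1/4)*a/2) + C4*cos(2^(3/4)*3^(1/4)*a/2)


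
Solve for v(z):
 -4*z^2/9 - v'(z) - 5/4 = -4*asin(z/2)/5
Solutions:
 v(z) = C1 - 4*z^3/27 + 4*z*asin(z/2)/5 - 5*z/4 + 4*sqrt(4 - z^2)/5


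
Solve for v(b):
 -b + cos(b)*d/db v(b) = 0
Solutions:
 v(b) = C1 + Integral(b/cos(b), b)


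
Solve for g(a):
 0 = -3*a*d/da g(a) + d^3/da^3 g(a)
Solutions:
 g(a) = C1 + Integral(C2*airyai(3^(1/3)*a) + C3*airybi(3^(1/3)*a), a)


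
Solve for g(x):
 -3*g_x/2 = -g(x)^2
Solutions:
 g(x) = -3/(C1 + 2*x)


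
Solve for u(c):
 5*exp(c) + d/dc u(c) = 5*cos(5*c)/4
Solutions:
 u(c) = C1 - 5*exp(c) + sin(5*c)/4


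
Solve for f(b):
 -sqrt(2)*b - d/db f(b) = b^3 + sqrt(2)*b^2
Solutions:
 f(b) = C1 - b^4/4 - sqrt(2)*b^3/3 - sqrt(2)*b^2/2


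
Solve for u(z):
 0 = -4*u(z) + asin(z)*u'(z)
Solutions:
 u(z) = C1*exp(4*Integral(1/asin(z), z))


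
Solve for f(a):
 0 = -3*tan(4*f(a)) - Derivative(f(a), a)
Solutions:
 f(a) = -asin(C1*exp(-12*a))/4 + pi/4
 f(a) = asin(C1*exp(-12*a))/4


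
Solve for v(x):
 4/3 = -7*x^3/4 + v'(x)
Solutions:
 v(x) = C1 + 7*x^4/16 + 4*x/3


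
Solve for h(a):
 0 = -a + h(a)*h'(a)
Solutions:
 h(a) = -sqrt(C1 + a^2)
 h(a) = sqrt(C1 + a^2)


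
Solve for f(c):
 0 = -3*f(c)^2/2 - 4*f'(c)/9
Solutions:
 f(c) = 8/(C1 + 27*c)


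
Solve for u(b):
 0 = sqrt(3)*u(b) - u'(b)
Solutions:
 u(b) = C1*exp(sqrt(3)*b)


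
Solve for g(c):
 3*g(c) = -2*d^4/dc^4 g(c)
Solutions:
 g(c) = (C1*sin(6^(1/4)*c/2) + C2*cos(6^(1/4)*c/2))*exp(-6^(1/4)*c/2) + (C3*sin(6^(1/4)*c/2) + C4*cos(6^(1/4)*c/2))*exp(6^(1/4)*c/2)


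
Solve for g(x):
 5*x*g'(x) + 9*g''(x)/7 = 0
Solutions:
 g(x) = C1 + C2*erf(sqrt(70)*x/6)


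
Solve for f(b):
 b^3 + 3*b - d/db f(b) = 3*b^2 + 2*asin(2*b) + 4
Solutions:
 f(b) = C1 + b^4/4 - b^3 + 3*b^2/2 - 2*b*asin(2*b) - 4*b - sqrt(1 - 4*b^2)


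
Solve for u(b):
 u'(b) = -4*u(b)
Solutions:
 u(b) = C1*exp(-4*b)


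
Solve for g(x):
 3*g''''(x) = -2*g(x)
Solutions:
 g(x) = (C1*sin(6^(3/4)*x/6) + C2*cos(6^(3/4)*x/6))*exp(-6^(3/4)*x/6) + (C3*sin(6^(3/4)*x/6) + C4*cos(6^(3/4)*x/6))*exp(6^(3/4)*x/6)


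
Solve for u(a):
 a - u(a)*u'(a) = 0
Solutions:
 u(a) = -sqrt(C1 + a^2)
 u(a) = sqrt(C1 + a^2)


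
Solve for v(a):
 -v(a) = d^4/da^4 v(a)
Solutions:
 v(a) = (C1*sin(sqrt(2)*a/2) + C2*cos(sqrt(2)*a/2))*exp(-sqrt(2)*a/2) + (C3*sin(sqrt(2)*a/2) + C4*cos(sqrt(2)*a/2))*exp(sqrt(2)*a/2)


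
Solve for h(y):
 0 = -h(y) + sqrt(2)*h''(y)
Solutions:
 h(y) = C1*exp(-2^(3/4)*y/2) + C2*exp(2^(3/4)*y/2)


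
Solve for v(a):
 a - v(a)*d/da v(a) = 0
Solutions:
 v(a) = -sqrt(C1 + a^2)
 v(a) = sqrt(C1 + a^2)


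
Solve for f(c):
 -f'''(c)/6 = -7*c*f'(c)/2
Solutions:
 f(c) = C1 + Integral(C2*airyai(21^(1/3)*c) + C3*airybi(21^(1/3)*c), c)


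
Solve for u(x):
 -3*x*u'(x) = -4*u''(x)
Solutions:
 u(x) = C1 + C2*erfi(sqrt(6)*x/4)


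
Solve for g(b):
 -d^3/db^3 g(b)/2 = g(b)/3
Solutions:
 g(b) = C3*exp(-2^(1/3)*3^(2/3)*b/3) + (C1*sin(2^(1/3)*3^(1/6)*b/2) + C2*cos(2^(1/3)*3^(1/6)*b/2))*exp(2^(1/3)*3^(2/3)*b/6)


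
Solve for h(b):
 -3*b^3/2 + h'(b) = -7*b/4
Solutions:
 h(b) = C1 + 3*b^4/8 - 7*b^2/8


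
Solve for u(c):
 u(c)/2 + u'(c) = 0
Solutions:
 u(c) = C1*exp(-c/2)


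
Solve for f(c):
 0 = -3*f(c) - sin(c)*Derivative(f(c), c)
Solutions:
 f(c) = C1*(cos(c) + 1)^(3/2)/(cos(c) - 1)^(3/2)


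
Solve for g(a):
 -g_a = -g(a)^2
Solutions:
 g(a) = -1/(C1 + a)


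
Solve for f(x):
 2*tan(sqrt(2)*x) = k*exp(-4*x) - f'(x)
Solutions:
 f(x) = C1 - k*exp(-4*x)/4 - sqrt(2)*log(tan(sqrt(2)*x)^2 + 1)/2


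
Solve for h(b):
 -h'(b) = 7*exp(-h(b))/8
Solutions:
 h(b) = log(C1 - 7*b/8)


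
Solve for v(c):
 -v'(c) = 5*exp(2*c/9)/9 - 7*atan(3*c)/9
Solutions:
 v(c) = C1 + 7*c*atan(3*c)/9 - 5*exp(2*c/9)/2 - 7*log(9*c^2 + 1)/54


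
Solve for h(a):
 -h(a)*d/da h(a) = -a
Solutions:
 h(a) = -sqrt(C1 + a^2)
 h(a) = sqrt(C1 + a^2)


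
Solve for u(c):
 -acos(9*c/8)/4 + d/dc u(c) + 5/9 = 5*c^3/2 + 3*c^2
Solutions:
 u(c) = C1 + 5*c^4/8 + c^3 + c*acos(9*c/8)/4 - 5*c/9 - sqrt(64 - 81*c^2)/36


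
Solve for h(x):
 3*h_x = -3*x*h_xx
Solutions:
 h(x) = C1 + C2*log(x)


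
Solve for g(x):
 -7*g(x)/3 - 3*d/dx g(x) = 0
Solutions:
 g(x) = C1*exp(-7*x/9)


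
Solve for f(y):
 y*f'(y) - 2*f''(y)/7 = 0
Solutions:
 f(y) = C1 + C2*erfi(sqrt(7)*y/2)


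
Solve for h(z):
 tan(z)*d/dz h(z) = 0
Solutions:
 h(z) = C1


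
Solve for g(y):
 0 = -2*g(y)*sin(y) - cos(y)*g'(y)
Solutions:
 g(y) = C1*cos(y)^2


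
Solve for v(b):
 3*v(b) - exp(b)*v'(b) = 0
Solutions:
 v(b) = C1*exp(-3*exp(-b))


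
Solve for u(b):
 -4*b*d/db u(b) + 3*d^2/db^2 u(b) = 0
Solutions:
 u(b) = C1 + C2*erfi(sqrt(6)*b/3)


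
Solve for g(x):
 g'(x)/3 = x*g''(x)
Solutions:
 g(x) = C1 + C2*x^(4/3)


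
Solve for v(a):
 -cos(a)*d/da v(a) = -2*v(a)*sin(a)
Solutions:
 v(a) = C1/cos(a)^2


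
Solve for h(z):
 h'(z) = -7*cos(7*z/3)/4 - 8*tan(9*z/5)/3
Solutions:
 h(z) = C1 + 40*log(cos(9*z/5))/27 - 3*sin(7*z/3)/4


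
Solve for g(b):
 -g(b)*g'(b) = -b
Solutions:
 g(b) = -sqrt(C1 + b^2)
 g(b) = sqrt(C1 + b^2)


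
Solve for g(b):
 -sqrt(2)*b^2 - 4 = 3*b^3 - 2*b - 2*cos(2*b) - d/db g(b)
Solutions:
 g(b) = C1 + 3*b^4/4 + sqrt(2)*b^3/3 - b^2 + 4*b - sin(2*b)


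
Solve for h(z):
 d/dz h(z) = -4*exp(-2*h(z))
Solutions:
 h(z) = log(-sqrt(C1 - 8*z))
 h(z) = log(C1 - 8*z)/2


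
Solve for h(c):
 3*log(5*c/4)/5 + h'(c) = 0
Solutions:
 h(c) = C1 - 3*c*log(c)/5 - 3*c*log(5)/5 + 3*c/5 + 6*c*log(2)/5


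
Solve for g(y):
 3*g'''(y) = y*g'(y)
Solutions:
 g(y) = C1 + Integral(C2*airyai(3^(2/3)*y/3) + C3*airybi(3^(2/3)*y/3), y)


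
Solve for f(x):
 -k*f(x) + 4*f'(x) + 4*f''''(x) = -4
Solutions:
 f(x) = C1*exp(x*Piecewise((-sqrt(-(-1)^(1/3))/2 + sqrt((-1)^(1/3) + 2/sqrt(-(-1)^(1/3)))/2, Eq(k, 0)), (-sqrt(-k/(6*(sqrt(k^3/1728 + 1/256) + 1/16)^(1/3)) + 2*(sqrt(k^3/1728 + 1/256) + 1/16)^(1/3))/2 + sqrt(k/(6*(sqrt(k^3/1728 + 1/256) + 1/16)^(1/3)) - 2*(sqrt(k^3/1728 + 1/256) + 1/16)^(1/3) + 2/sqrt(-k/(6*(sqrt(k^3/1728 + 1/256) + 1/16)^(1/3)) + 2*(sqrt(k^3/1728 + 1/256) + 1/16)^(1/3)))/2, True))) + C2*exp(x*Piecewise((sqrt(-(-1)^(1/3))/2 - sqrt(-2/sqrt(-(-1)^(1/3)) + (-1)^(1/3))/2, Eq(k, 0)), (sqrt(-k/(6*(sqrt(k^3/1728 + 1/256) + 1/16)^(1/3)) + 2*(sqrt(k^3/1728 + 1/256) + 1/16)^(1/3))/2 - sqrt(k/(6*(sqrt(k^3/1728 + 1/256) + 1/16)^(1/3)) - 2*(sqrt(k^3/1728 + 1/256) + 1/16)^(1/3) - 2/sqrt(-k/(6*(sqrt(k^3/1728 + 1/256) + 1/16)^(1/3)) + 2*(sqrt(k^3/1728 + 1/256) + 1/16)^(1/3)))/2, True))) + C3*exp(x*Piecewise((sqrt(-(-1)^(1/3))/2 + sqrt(-2/sqrt(-(-1)^(1/3)) + (-1)^(1/3))/2, Eq(k, 0)), (sqrt(-k/(6*(sqrt(k^3/1728 + 1/256) + 1/16)^(1/3)) + 2*(sqrt(k^3/1728 + 1/256) + 1/16)^(1/3))/2 + sqrt(k/(6*(sqrt(k^3/1728 + 1/256) + 1/16)^(1/3)) - 2*(sqrt(k^3/1728 + 1/256) + 1/16)^(1/3) - 2/sqrt(-k/(6*(sqrt(k^3/1728 + 1/256) + 1/16)^(1/3)) + 2*(sqrt(k^3/1728 + 1/256) + 1/16)^(1/3)))/2, True))) + C4*exp(x*Piecewise((-sqrt((-1)^(1/3) + 2/sqrt(-(-1)^(1/3)))/2 - sqrt(-(-1)^(1/3))/2, Eq(k, 0)), (-sqrt(-k/(6*(sqrt(k^3/1728 + 1/256) + 1/16)^(1/3)) + 2*(sqrt(k^3/1728 + 1/256) + 1/16)^(1/3))/2 - sqrt(k/(6*(sqrt(k^3/1728 + 1/256) + 1/16)^(1/3)) - 2*(sqrt(k^3/1728 + 1/256) + 1/16)^(1/3) + 2/sqrt(-k/(6*(sqrt(k^3/1728 + 1/256) + 1/16)^(1/3)) + 2*(sqrt(k^3/1728 + 1/256) + 1/16)^(1/3)))/2, True))) + 4/k


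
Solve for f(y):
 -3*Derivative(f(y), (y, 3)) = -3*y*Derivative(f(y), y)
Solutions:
 f(y) = C1 + Integral(C2*airyai(y) + C3*airybi(y), y)


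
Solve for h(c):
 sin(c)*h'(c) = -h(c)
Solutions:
 h(c) = C1*sqrt(cos(c) + 1)/sqrt(cos(c) - 1)


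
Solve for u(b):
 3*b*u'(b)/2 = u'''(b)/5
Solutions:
 u(b) = C1 + Integral(C2*airyai(15^(1/3)*2^(2/3)*b/2) + C3*airybi(15^(1/3)*2^(2/3)*b/2), b)


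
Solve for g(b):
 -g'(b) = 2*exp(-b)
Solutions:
 g(b) = C1 + 2*exp(-b)


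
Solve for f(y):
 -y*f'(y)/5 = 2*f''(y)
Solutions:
 f(y) = C1 + C2*erf(sqrt(5)*y/10)


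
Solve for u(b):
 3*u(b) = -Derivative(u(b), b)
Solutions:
 u(b) = C1*exp(-3*b)


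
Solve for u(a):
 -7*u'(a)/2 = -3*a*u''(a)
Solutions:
 u(a) = C1 + C2*a^(13/6)


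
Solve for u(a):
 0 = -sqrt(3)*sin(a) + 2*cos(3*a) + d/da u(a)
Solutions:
 u(a) = C1 - 2*sin(3*a)/3 - sqrt(3)*cos(a)


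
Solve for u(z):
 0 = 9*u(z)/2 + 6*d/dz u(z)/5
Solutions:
 u(z) = C1*exp(-15*z/4)


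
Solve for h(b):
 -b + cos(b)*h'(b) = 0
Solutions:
 h(b) = C1 + Integral(b/cos(b), b)


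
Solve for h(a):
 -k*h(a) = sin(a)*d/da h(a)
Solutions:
 h(a) = C1*exp(k*(-log(cos(a) - 1) + log(cos(a) + 1))/2)


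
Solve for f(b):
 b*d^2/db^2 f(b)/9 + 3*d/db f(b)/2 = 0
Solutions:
 f(b) = C1 + C2/b^(25/2)


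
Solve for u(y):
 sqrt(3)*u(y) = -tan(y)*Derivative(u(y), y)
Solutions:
 u(y) = C1/sin(y)^(sqrt(3))


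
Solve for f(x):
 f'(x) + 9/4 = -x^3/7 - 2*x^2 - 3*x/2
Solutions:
 f(x) = C1 - x^4/28 - 2*x^3/3 - 3*x^2/4 - 9*x/4


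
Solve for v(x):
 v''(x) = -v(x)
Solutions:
 v(x) = C1*sin(x) + C2*cos(x)


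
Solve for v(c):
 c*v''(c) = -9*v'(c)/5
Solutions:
 v(c) = C1 + C2/c^(4/5)


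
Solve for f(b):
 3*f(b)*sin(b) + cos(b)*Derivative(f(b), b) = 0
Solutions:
 f(b) = C1*cos(b)^3


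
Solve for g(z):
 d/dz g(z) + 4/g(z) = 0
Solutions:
 g(z) = -sqrt(C1 - 8*z)
 g(z) = sqrt(C1 - 8*z)


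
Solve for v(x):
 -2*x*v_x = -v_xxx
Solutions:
 v(x) = C1 + Integral(C2*airyai(2^(1/3)*x) + C3*airybi(2^(1/3)*x), x)


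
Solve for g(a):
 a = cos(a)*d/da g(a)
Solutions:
 g(a) = C1 + Integral(a/cos(a), a)


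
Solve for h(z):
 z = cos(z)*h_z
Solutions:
 h(z) = C1 + Integral(z/cos(z), z)


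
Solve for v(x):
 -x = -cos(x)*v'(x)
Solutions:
 v(x) = C1 + Integral(x/cos(x), x)


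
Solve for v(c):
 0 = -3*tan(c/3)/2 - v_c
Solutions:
 v(c) = C1 + 9*log(cos(c/3))/2


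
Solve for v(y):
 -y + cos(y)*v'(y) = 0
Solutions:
 v(y) = C1 + Integral(y/cos(y), y)


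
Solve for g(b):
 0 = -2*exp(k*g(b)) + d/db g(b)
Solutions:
 g(b) = Piecewise((log(-1/(C1*k + 2*b*k))/k, Ne(k, 0)), (nan, True))
 g(b) = Piecewise((C1 + 2*b, Eq(k, 0)), (nan, True))


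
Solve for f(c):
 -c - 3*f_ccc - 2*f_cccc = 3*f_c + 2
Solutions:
 f(c) = C1 + C2*exp(c*(-2 + (4*sqrt(3) + 7)^(-1/3) + (4*sqrt(3) + 7)^(1/3))/4)*sin(sqrt(3)*c*(-(4*sqrt(3) + 7)^(1/3) + (4*sqrt(3) + 7)^(-1/3))/4) + C3*exp(c*(-2 + (4*sqrt(3) + 7)^(-1/3) + (4*sqrt(3) + 7)^(1/3))/4)*cos(sqrt(3)*c*(-(4*sqrt(3) + 7)^(1/3) + (4*sqrt(3) + 7)^(-1/3))/4) + C4*exp(-c*((4*sqrt(3) + 7)^(-1/3) + 1 + (4*sqrt(3) + 7)^(1/3))/2) - c^2/6 - 2*c/3


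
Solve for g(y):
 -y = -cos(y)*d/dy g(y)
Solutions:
 g(y) = C1 + Integral(y/cos(y), y)


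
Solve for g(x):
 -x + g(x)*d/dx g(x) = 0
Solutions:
 g(x) = -sqrt(C1 + x^2)
 g(x) = sqrt(C1 + x^2)


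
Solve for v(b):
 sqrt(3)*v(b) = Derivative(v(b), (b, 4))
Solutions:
 v(b) = C1*exp(-3^(1/8)*b) + C2*exp(3^(1/8)*b) + C3*sin(3^(1/8)*b) + C4*cos(3^(1/8)*b)


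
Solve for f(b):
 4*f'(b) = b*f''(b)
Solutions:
 f(b) = C1 + C2*b^5


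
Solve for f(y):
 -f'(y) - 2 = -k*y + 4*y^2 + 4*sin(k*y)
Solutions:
 f(y) = C1 + k*y^2/2 - 4*y^3/3 - 2*y + 4*cos(k*y)/k


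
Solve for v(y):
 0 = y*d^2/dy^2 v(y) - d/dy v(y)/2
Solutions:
 v(y) = C1 + C2*y^(3/2)


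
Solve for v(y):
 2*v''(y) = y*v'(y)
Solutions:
 v(y) = C1 + C2*erfi(y/2)


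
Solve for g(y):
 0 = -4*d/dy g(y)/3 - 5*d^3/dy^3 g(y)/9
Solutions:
 g(y) = C1 + C2*sin(2*sqrt(15)*y/5) + C3*cos(2*sqrt(15)*y/5)


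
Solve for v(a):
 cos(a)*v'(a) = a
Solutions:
 v(a) = C1 + Integral(a/cos(a), a)


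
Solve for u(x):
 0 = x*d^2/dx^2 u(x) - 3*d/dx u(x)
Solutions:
 u(x) = C1 + C2*x^4


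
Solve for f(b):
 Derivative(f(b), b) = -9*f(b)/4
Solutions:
 f(b) = C1*exp(-9*b/4)


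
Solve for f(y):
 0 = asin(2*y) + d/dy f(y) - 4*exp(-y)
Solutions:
 f(y) = C1 - y*asin(2*y) - sqrt(1 - 4*y^2)/2 - 4*exp(-y)


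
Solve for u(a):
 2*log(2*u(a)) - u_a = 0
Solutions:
 -Integral(1/(log(_y) + log(2)), (_y, u(a)))/2 = C1 - a


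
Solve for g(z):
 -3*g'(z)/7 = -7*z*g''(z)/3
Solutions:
 g(z) = C1 + C2*z^(58/49)


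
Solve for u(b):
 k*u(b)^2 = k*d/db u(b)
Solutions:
 u(b) = -1/(C1 + b)


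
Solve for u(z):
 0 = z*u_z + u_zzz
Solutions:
 u(z) = C1 + Integral(C2*airyai(-z) + C3*airybi(-z), z)


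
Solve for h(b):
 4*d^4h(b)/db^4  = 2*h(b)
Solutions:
 h(b) = C1*exp(-2^(3/4)*b/2) + C2*exp(2^(3/4)*b/2) + C3*sin(2^(3/4)*b/2) + C4*cos(2^(3/4)*b/2)


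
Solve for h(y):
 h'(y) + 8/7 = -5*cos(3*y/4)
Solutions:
 h(y) = C1 - 8*y/7 - 20*sin(3*y/4)/3


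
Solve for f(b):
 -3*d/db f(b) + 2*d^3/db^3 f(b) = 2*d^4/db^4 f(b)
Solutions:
 f(b) = C1 + C2*exp(b*(2*2^(2/3)/(9*sqrt(73) + 77)^(1/3) + 4 + 2^(1/3)*(9*sqrt(73) + 77)^(1/3))/12)*sin(2^(1/3)*sqrt(3)*b*(-(9*sqrt(73) + 77)^(1/3) + 2*2^(1/3)/(9*sqrt(73) + 77)^(1/3))/12) + C3*exp(b*(2*2^(2/3)/(9*sqrt(73) + 77)^(1/3) + 4 + 2^(1/3)*(9*sqrt(73) + 77)^(1/3))/12)*cos(2^(1/3)*sqrt(3)*b*(-(9*sqrt(73) + 77)^(1/3) + 2*2^(1/3)/(9*sqrt(73) + 77)^(1/3))/12) + C4*exp(b*(-2^(1/3)*(9*sqrt(73) + 77)^(1/3) - 2*2^(2/3)/(9*sqrt(73) + 77)^(1/3) + 2)/6)


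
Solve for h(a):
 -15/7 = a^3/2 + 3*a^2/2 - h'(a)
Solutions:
 h(a) = C1 + a^4/8 + a^3/2 + 15*a/7


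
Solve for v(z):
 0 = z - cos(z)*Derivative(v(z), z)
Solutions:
 v(z) = C1 + Integral(z/cos(z), z)


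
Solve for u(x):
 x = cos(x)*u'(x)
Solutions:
 u(x) = C1 + Integral(x/cos(x), x)


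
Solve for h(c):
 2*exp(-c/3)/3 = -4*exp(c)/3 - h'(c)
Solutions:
 h(c) = C1 - 4*exp(c)/3 + 2*exp(-c/3)


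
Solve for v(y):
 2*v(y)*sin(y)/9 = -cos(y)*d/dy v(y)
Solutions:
 v(y) = C1*cos(y)^(2/9)


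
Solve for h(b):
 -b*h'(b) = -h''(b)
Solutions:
 h(b) = C1 + C2*erfi(sqrt(2)*b/2)


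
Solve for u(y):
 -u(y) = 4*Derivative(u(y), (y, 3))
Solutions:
 u(y) = C3*exp(-2^(1/3)*y/2) + (C1*sin(2^(1/3)*sqrt(3)*y/4) + C2*cos(2^(1/3)*sqrt(3)*y/4))*exp(2^(1/3)*y/4)


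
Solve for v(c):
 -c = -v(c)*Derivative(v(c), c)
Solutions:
 v(c) = -sqrt(C1 + c^2)
 v(c) = sqrt(C1 + c^2)


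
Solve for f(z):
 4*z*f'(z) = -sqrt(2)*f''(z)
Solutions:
 f(z) = C1 + C2*erf(2^(1/4)*z)


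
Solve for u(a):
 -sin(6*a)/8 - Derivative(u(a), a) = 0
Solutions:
 u(a) = C1 + cos(6*a)/48


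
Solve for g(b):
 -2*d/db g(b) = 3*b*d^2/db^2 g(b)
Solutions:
 g(b) = C1 + C2*b^(1/3)


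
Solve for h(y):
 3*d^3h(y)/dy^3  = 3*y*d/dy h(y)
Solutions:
 h(y) = C1 + Integral(C2*airyai(y) + C3*airybi(y), y)


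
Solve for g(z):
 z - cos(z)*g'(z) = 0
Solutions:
 g(z) = C1 + Integral(z/cos(z), z)


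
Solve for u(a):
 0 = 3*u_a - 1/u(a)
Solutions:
 u(a) = -sqrt(C1 + 6*a)/3
 u(a) = sqrt(C1 + 6*a)/3


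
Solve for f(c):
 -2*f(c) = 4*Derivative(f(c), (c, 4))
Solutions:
 f(c) = (C1*sin(2^(1/4)*c/2) + C2*cos(2^(1/4)*c/2))*exp(-2^(1/4)*c/2) + (C3*sin(2^(1/4)*c/2) + C4*cos(2^(1/4)*c/2))*exp(2^(1/4)*c/2)


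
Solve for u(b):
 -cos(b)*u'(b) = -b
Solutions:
 u(b) = C1 + Integral(b/cos(b), b)


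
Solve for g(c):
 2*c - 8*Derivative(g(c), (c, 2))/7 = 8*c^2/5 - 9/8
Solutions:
 g(c) = C1 + C2*c - 7*c^4/60 + 7*c^3/24 + 63*c^2/128


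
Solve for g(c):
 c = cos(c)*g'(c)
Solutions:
 g(c) = C1 + Integral(c/cos(c), c)


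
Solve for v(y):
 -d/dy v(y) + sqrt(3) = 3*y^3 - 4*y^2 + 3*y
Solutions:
 v(y) = C1 - 3*y^4/4 + 4*y^3/3 - 3*y^2/2 + sqrt(3)*y


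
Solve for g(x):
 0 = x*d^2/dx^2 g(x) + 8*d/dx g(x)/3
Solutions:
 g(x) = C1 + C2/x^(5/3)


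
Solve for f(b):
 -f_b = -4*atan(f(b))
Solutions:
 Integral(1/atan(_y), (_y, f(b))) = C1 + 4*b


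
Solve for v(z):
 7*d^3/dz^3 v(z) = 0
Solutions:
 v(z) = C1 + C2*z + C3*z^2


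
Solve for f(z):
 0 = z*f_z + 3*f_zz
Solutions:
 f(z) = C1 + C2*erf(sqrt(6)*z/6)


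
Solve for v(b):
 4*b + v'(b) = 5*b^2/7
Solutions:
 v(b) = C1 + 5*b^3/21 - 2*b^2


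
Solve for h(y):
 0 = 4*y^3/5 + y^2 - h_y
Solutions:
 h(y) = C1 + y^4/5 + y^3/3


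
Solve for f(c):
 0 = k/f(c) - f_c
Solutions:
 f(c) = -sqrt(C1 + 2*c*k)
 f(c) = sqrt(C1 + 2*c*k)


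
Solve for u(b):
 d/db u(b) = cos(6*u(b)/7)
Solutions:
 -b - 7*log(sin(6*u(b)/7) - 1)/12 + 7*log(sin(6*u(b)/7) + 1)/12 = C1


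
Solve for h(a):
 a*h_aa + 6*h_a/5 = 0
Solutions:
 h(a) = C1 + C2/a^(1/5)


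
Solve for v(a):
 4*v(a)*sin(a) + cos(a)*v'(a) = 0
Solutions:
 v(a) = C1*cos(a)^4


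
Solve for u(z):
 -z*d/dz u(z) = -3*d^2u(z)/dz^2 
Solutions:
 u(z) = C1 + C2*erfi(sqrt(6)*z/6)


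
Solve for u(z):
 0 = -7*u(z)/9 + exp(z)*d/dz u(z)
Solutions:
 u(z) = C1*exp(-7*exp(-z)/9)


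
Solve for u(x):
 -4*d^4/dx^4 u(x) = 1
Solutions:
 u(x) = C1 + C2*x + C3*x^2 + C4*x^3 - x^4/96


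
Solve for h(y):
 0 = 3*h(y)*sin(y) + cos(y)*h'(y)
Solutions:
 h(y) = C1*cos(y)^3


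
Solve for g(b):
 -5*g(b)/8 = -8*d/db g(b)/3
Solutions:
 g(b) = C1*exp(15*b/64)


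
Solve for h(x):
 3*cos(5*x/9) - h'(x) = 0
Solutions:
 h(x) = C1 + 27*sin(5*x/9)/5


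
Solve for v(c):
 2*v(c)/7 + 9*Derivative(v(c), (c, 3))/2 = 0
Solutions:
 v(c) = C3*exp(c*(-147^(1/3)*2^(2/3) + 3*14^(2/3)*3^(1/3))/84)*sin(14^(2/3)*3^(5/6)*c/42) + C4*exp(c*(-147^(1/3)*2^(2/3) + 3*14^(2/3)*3^(1/3))/84)*cos(14^(2/3)*3^(5/6)*c/42) + C5*exp(-c*(147^(1/3)*2^(2/3) + 3*14^(2/3)*3^(1/3))/84) + (C1*sin(14^(2/3)*3^(5/6)*c/42) + C2*cos(14^(2/3)*3^(5/6)*c/42))*exp(147^(1/3)*2^(2/3)*c/42)


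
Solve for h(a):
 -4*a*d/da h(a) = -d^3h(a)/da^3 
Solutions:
 h(a) = C1 + Integral(C2*airyai(2^(2/3)*a) + C3*airybi(2^(2/3)*a), a)


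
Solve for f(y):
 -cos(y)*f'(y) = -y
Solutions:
 f(y) = C1 + Integral(y/cos(y), y)


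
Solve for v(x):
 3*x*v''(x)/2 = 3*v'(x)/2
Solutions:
 v(x) = C1 + C2*x^2


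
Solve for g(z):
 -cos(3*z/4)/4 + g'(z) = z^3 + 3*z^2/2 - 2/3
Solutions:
 g(z) = C1 + z^4/4 + z^3/2 - 2*z/3 + sin(3*z/4)/3


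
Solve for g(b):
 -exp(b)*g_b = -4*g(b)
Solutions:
 g(b) = C1*exp(-4*exp(-b))


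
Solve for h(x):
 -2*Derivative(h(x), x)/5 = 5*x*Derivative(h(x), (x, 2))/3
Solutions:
 h(x) = C1 + C2*x^(19/25)


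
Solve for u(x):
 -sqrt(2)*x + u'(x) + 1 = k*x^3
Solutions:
 u(x) = C1 + k*x^4/4 + sqrt(2)*x^2/2 - x


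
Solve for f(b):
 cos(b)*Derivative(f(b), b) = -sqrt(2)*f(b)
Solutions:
 f(b) = C1*(sin(b) - 1)^(sqrt(2)/2)/(sin(b) + 1)^(sqrt(2)/2)


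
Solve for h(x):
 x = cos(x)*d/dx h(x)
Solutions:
 h(x) = C1 + Integral(x/cos(x), x)


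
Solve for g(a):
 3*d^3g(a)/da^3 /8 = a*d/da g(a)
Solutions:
 g(a) = C1 + Integral(C2*airyai(2*3^(2/3)*a/3) + C3*airybi(2*3^(2/3)*a/3), a)


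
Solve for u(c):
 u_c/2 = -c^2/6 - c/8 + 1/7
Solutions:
 u(c) = C1 - c^3/9 - c^2/8 + 2*c/7


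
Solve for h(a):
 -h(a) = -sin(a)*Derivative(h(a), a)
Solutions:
 h(a) = C1*sqrt(cos(a) - 1)/sqrt(cos(a) + 1)


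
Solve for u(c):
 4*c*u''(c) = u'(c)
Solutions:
 u(c) = C1 + C2*c^(5/4)


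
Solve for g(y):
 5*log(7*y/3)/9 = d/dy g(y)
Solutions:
 g(y) = C1 + 5*y*log(y)/9 - 5*y*log(3)/9 - 5*y/9 + 5*y*log(7)/9


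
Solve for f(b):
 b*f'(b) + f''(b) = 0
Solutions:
 f(b) = C1 + C2*erf(sqrt(2)*b/2)


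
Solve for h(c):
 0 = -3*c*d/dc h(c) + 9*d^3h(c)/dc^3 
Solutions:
 h(c) = C1 + Integral(C2*airyai(3^(2/3)*c/3) + C3*airybi(3^(2/3)*c/3), c)


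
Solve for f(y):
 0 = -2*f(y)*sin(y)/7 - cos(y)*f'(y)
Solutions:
 f(y) = C1*cos(y)^(2/7)


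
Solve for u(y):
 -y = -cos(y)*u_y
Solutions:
 u(y) = C1 + Integral(y/cos(y), y)


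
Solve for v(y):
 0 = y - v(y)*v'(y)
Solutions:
 v(y) = -sqrt(C1 + y^2)
 v(y) = sqrt(C1 + y^2)


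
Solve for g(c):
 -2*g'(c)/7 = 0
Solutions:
 g(c) = C1


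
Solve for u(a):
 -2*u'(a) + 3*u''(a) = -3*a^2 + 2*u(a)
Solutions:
 u(a) = C1*exp(a*(1 - sqrt(7))/3) + C2*exp(a*(1 + sqrt(7))/3) + 3*a^2/2 - 3*a + 15/2


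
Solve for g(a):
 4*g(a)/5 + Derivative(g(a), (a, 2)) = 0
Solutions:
 g(a) = C1*sin(2*sqrt(5)*a/5) + C2*cos(2*sqrt(5)*a/5)


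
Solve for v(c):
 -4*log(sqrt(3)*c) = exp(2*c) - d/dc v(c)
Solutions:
 v(c) = C1 + 4*c*log(c) + 2*c*(-2 + log(3)) + exp(2*c)/2


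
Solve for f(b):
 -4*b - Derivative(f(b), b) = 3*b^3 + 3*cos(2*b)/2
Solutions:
 f(b) = C1 - 3*b^4/4 - 2*b^2 - 3*sin(2*b)/4


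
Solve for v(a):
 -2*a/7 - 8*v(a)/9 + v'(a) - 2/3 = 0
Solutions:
 v(a) = C1*exp(8*a/9) - 9*a/28 - 249/224


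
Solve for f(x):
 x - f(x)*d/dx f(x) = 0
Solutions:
 f(x) = -sqrt(C1 + x^2)
 f(x) = sqrt(C1 + x^2)


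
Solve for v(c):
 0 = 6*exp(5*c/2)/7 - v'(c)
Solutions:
 v(c) = C1 + 12*exp(5*c/2)/35


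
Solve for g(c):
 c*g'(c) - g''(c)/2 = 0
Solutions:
 g(c) = C1 + C2*erfi(c)


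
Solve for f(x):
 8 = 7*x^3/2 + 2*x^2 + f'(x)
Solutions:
 f(x) = C1 - 7*x^4/8 - 2*x^3/3 + 8*x


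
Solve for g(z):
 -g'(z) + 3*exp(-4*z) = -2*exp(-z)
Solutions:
 g(z) = C1 - 2*exp(-z) - 3*exp(-4*z)/4


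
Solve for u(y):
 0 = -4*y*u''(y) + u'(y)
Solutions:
 u(y) = C1 + C2*y^(5/4)


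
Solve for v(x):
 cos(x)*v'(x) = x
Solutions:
 v(x) = C1 + Integral(x/cos(x), x)


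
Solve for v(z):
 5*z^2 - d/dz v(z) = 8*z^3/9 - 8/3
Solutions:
 v(z) = C1 - 2*z^4/9 + 5*z^3/3 + 8*z/3


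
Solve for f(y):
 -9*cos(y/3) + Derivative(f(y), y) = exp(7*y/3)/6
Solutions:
 f(y) = C1 + exp(7*y/3)/14 + 27*sin(y/3)


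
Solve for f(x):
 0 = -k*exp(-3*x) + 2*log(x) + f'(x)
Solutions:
 f(x) = C1 - k*exp(-3*x)/3 - 2*x*log(x) + 2*x


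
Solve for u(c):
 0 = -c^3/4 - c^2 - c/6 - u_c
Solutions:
 u(c) = C1 - c^4/16 - c^3/3 - c^2/12


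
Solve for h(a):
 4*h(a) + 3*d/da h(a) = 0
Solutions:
 h(a) = C1*exp(-4*a/3)


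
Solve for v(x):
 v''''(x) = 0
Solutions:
 v(x) = C1 + C2*x + C3*x^2 + C4*x^3


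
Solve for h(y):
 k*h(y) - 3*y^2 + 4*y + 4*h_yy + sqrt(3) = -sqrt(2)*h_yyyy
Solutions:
 h(y) = C1*exp(-2^(1/4)*y*sqrt(-sqrt(-sqrt(2)*k + 4)/2 - 1)) + C2*exp(2^(1/4)*y*sqrt(-sqrt(-sqrt(2)*k + 4)/2 - 1)) + C3*exp(-2^(1/4)*y*sqrt(sqrt(-sqrt(2)*k + 4)/2 - 1)) + C4*exp(2^(1/4)*y*sqrt(sqrt(-sqrt(2)*k + 4)/2 - 1)) + 3*y^2/k - 4*y/k - sqrt(3)/k - 24/k^2


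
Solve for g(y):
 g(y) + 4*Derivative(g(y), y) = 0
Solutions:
 g(y) = C1*exp(-y/4)


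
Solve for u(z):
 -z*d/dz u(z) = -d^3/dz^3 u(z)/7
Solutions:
 u(z) = C1 + Integral(C2*airyai(7^(1/3)*z) + C3*airybi(7^(1/3)*z), z)


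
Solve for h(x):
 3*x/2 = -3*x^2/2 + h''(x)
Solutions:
 h(x) = C1 + C2*x + x^4/8 + x^3/4


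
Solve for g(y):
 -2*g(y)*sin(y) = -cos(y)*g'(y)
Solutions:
 g(y) = C1/cos(y)^2


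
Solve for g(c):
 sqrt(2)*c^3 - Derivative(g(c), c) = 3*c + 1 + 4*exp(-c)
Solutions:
 g(c) = C1 + sqrt(2)*c^4/4 - 3*c^2/2 - c + 4*exp(-c)


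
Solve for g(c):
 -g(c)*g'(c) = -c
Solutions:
 g(c) = -sqrt(C1 + c^2)
 g(c) = sqrt(C1 + c^2)


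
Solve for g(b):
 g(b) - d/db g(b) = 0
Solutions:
 g(b) = C1*exp(b)


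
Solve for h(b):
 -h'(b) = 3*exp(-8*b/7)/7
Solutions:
 h(b) = C1 + 3*exp(-8*b/7)/8


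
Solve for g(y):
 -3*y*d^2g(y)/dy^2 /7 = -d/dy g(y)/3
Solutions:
 g(y) = C1 + C2*y^(16/9)


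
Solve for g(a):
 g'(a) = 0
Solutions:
 g(a) = C1


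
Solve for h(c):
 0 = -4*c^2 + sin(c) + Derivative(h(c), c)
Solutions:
 h(c) = C1 + 4*c^3/3 + cos(c)


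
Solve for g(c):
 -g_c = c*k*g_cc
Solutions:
 g(c) = C1 + c^(((re(k) - 1)*re(k) + im(k)^2)/(re(k)^2 + im(k)^2))*(C2*sin(log(c)*Abs(im(k))/(re(k)^2 + im(k)^2)) + C3*cos(log(c)*im(k)/(re(k)^2 + im(k)^2)))


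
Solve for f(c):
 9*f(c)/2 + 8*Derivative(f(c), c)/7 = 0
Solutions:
 f(c) = C1*exp(-63*c/16)


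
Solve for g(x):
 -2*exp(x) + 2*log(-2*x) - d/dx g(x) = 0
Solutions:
 g(x) = C1 + 2*x*log(-x) + 2*x*(-1 + log(2)) - 2*exp(x)


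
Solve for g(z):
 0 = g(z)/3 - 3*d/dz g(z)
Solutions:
 g(z) = C1*exp(z/9)


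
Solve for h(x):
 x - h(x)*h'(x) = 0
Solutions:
 h(x) = -sqrt(C1 + x^2)
 h(x) = sqrt(C1 + x^2)


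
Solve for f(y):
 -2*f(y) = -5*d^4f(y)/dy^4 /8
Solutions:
 f(y) = C1*exp(-2*5^(3/4)*y/5) + C2*exp(2*5^(3/4)*y/5) + C3*sin(2*5^(3/4)*y/5) + C4*cos(2*5^(3/4)*y/5)


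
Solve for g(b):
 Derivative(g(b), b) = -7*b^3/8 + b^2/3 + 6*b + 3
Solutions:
 g(b) = C1 - 7*b^4/32 + b^3/9 + 3*b^2 + 3*b


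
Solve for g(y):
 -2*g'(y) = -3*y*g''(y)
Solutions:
 g(y) = C1 + C2*y^(5/3)


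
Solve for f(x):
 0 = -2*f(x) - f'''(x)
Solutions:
 f(x) = C3*exp(-2^(1/3)*x) + (C1*sin(2^(1/3)*sqrt(3)*x/2) + C2*cos(2^(1/3)*sqrt(3)*x/2))*exp(2^(1/3)*x/2)


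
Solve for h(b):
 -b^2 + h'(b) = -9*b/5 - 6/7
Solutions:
 h(b) = C1 + b^3/3 - 9*b^2/10 - 6*b/7


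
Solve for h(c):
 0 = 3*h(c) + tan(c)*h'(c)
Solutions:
 h(c) = C1/sin(c)^3


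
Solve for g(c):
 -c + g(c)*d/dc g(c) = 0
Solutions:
 g(c) = -sqrt(C1 + c^2)
 g(c) = sqrt(C1 + c^2)


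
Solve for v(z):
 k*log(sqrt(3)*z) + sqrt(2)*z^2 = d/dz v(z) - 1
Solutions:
 v(z) = C1 + k*z*log(z) - k*z + k*z*log(3)/2 + sqrt(2)*z^3/3 + z


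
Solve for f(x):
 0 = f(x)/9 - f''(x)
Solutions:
 f(x) = C1*exp(-x/3) + C2*exp(x/3)


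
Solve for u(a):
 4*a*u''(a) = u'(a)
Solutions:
 u(a) = C1 + C2*a^(5/4)


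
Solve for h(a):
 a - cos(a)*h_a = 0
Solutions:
 h(a) = C1 + Integral(a/cos(a), a)


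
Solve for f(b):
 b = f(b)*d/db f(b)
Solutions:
 f(b) = -sqrt(C1 + b^2)
 f(b) = sqrt(C1 + b^2)


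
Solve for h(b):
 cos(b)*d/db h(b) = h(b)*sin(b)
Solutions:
 h(b) = C1/cos(b)


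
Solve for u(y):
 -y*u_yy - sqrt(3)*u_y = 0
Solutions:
 u(y) = C1 + C2*y^(1 - sqrt(3))


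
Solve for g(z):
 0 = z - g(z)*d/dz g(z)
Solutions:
 g(z) = -sqrt(C1 + z^2)
 g(z) = sqrt(C1 + z^2)


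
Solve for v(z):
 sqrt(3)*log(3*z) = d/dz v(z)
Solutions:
 v(z) = C1 + sqrt(3)*z*log(z) - sqrt(3)*z + sqrt(3)*z*log(3)


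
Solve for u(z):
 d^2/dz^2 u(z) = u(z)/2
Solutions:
 u(z) = C1*exp(-sqrt(2)*z/2) + C2*exp(sqrt(2)*z/2)


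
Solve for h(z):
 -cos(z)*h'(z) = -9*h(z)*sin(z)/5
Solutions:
 h(z) = C1/cos(z)^(9/5)


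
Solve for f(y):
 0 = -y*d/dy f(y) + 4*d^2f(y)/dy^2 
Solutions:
 f(y) = C1 + C2*erfi(sqrt(2)*y/4)


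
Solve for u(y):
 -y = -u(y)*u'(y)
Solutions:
 u(y) = -sqrt(C1 + y^2)
 u(y) = sqrt(C1 + y^2)


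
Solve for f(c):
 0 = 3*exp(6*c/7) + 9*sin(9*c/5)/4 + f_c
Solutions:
 f(c) = C1 - 7*exp(6*c/7)/2 + 5*cos(9*c/5)/4


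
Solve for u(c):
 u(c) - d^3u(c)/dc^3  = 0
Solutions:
 u(c) = C3*exp(c) + (C1*sin(sqrt(3)*c/2) + C2*cos(sqrt(3)*c/2))*exp(-c/2)


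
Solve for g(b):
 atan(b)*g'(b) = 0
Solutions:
 g(b) = C1


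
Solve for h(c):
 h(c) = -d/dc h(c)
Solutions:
 h(c) = C1*exp(-c)


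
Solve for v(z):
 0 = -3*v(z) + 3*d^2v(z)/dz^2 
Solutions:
 v(z) = C1*exp(-z) + C2*exp(z)


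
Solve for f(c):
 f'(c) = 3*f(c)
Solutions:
 f(c) = C1*exp(3*c)


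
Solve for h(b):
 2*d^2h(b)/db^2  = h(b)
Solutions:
 h(b) = C1*exp(-sqrt(2)*b/2) + C2*exp(sqrt(2)*b/2)


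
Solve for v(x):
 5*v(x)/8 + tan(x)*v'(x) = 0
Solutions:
 v(x) = C1/sin(x)^(5/8)


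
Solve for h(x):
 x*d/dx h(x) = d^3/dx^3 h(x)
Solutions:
 h(x) = C1 + Integral(C2*airyai(x) + C3*airybi(x), x)


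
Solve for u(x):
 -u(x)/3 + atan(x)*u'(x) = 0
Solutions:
 u(x) = C1*exp(Integral(1/atan(x), x)/3)


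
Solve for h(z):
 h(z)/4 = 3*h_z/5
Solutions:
 h(z) = C1*exp(5*z/12)


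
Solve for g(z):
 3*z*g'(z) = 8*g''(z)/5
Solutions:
 g(z) = C1 + C2*erfi(sqrt(15)*z/4)


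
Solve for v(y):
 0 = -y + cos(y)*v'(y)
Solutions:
 v(y) = C1 + Integral(y/cos(y), y)


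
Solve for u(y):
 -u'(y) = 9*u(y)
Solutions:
 u(y) = C1*exp(-9*y)


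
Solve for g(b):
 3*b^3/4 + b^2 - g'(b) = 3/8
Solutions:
 g(b) = C1 + 3*b^4/16 + b^3/3 - 3*b/8


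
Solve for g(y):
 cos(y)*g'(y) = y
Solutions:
 g(y) = C1 + Integral(y/cos(y), y)


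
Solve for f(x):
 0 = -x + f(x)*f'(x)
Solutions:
 f(x) = -sqrt(C1 + x^2)
 f(x) = sqrt(C1 + x^2)


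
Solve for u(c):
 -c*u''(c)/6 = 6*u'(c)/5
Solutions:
 u(c) = C1 + C2/c^(31/5)


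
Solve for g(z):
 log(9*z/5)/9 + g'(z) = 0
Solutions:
 g(z) = C1 - z*log(z)/9 - 2*z*log(3)/9 + z/9 + z*log(5)/9


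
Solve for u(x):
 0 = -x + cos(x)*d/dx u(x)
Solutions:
 u(x) = C1 + Integral(x/cos(x), x)


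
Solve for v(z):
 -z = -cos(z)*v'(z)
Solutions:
 v(z) = C1 + Integral(z/cos(z), z)


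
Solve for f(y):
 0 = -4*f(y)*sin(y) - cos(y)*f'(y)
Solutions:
 f(y) = C1*cos(y)^4


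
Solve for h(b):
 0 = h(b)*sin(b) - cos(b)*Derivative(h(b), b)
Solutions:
 h(b) = C1/cos(b)
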